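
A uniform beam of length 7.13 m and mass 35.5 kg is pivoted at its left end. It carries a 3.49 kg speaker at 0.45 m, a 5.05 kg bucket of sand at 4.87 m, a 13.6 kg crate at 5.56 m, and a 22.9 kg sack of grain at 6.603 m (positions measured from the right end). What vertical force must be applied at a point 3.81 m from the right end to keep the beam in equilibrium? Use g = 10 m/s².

F ≈ 586 N

Choose the left end as the axis so the unknown pivot reaction has zero arm there.
Beam weight: 35.5 × 10 = 355 N down at 3.565 m → arm 3.565 m, τ = 355 × 3.565 = 1266 N·m clockwise.
Speaker: 3.49 × 10 = 34.9 N down at 0.45 m → arm 6.68 m, τ = 34.9 × 6.68 = 233.1 N·m clockwise.
Bucket of sand: 5.05 × 10 = 50.5 N down at 4.87 m → arm 2.26 m, τ = 50.5 × 2.26 = 114.1 N·m clockwise.
Crate: 13.6 × 10 = 136 N down at 5.56 m → arm 1.57 m, τ = 136 × 1.57 = 213.5 N·m clockwise.
Sack of grain: 22.9 × 10 = 229 N down at 6.603 m → arm 0.527 m, τ = 229 × 0.527 = 120.7 N·m clockwise.
Net moment of the loads = 1947 N·m clockwise.
The upward force F acts at a point 3.81 m from the right end, arm 3.32 m, giving F × 3.32 counterclockwise.
Στ = 0 ⇒ F × 3.32 = 1947 ⇒ F = 1947 / 3.32 = 586 N.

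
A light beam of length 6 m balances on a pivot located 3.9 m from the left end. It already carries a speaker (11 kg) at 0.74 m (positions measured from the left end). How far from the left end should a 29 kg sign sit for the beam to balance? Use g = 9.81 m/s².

Taking torques about the pivot (at 3.9 m from the left end):
Speaker: 11 × 9.81 = 107.9 N down at 0.74 m → arm 3.16 m, τ = 107.9 × 3.16 = 341 N·m counterclockwise.
Net moment of existing loads = 341 N·m counterclockwise.
The sign weighs 29 × 9.81 = 284.5 N and must supply an equal clockwise moment, so its lever arm about the pivot is 341 / 284.5 = 1.2 m.
That puts it at 3.9 + 1.2 = 5.1 m from the left end.

x ≈ 5.1 m from the left end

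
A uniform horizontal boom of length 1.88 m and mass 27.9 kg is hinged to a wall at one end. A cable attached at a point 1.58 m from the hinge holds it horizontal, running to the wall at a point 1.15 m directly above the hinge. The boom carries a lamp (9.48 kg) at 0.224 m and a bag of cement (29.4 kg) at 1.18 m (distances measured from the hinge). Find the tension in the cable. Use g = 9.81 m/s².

T ≈ 665 N

About the hinge:
Beam weight: 27.9 × 9.81 = 273.7 N down at 0.94 m → arm 0.94 m, τ = 273.7 × 0.94 = 257.3 N·m clockwise.
Lamp: 9.48 × 9.81 = 93 N down at 0.224 m → arm 0.224 m, τ = 93 × 0.224 = 20.83 N·m clockwise.
Bag of cement: 29.4 × 9.81 = 288.4 N down at 1.18 m → arm 1.18 m, τ = 288.4 × 1.18 = 340.3 N·m clockwise.
Total clockwise load moment = 618.4 N·m.
The cable tension T acts at 1.58 m; only its component perpendicular to the boom, T sinθ, produces torque. sinθ = h/√(h²+d²) = 1.15/√(1.15²+1.58²) = 0.5885.
Στ = 0 ⇒ T × 1.58 × 0.5885 = 618.4 ⇒ T = 618.4 / 0.9298 = 665 N.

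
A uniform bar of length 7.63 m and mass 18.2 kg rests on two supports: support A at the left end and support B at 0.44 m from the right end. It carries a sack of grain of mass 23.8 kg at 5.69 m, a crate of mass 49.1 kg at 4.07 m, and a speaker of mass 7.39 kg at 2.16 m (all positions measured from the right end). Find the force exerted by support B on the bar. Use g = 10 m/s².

About support A:
Beam weight: 18.2 × 10 = 182 N down at 3.815 m → arm 3.815 m, τ = 182 × 3.815 = 694.3 N·m clockwise.
Sack of grain: 23.8 × 10 = 238 N down at 5.69 m → arm 1.94 m, τ = 238 × 1.94 = 461.7 N·m clockwise.
Crate: 49.1 × 10 = 491 N down at 4.07 m → arm 3.56 m, τ = 491 × 3.56 = 1748 N·m clockwise.
Speaker: 7.39 × 10 = 73.9 N down at 2.16 m → arm 5.47 m, τ = 73.9 × 5.47 = 404.2 N·m clockwise.
Net load moment about support A = 3308 N·m clockwise.
Reaction R at support B is upward at 0.44 m, arm 7.19 m → moment R × 7.19 counterclockwise.
For rotational equilibrium, R × 7.19 = 3308, so R = 460 N.

R_B ≈ 460 N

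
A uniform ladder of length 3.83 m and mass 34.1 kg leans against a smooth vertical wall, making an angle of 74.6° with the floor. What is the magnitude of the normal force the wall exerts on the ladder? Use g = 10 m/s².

N_wall ≈ 47 N

Sum moments about the foot of the ladder (the floor normal and friction both act there and drop out).
Ladder weight 34.1×10 = 341 N acts at 1.915 m along the ladder; its horizontal arm is 1.915·cos74.6° = 0.5085 m → τ = 173.4 N·m clockwise.
Wall normal N acts horizontally at the top; its moment arm is the height L sinθ = 3.83·sin74.6° = 3.692 m, counterclockwise.
Στ = 0 ⇒ N × 3.692 = 173.4 ⇒ N = 47 N.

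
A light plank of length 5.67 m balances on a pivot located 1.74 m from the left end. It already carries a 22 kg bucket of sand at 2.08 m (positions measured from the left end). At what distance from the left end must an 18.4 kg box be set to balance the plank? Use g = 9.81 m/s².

x ≈ 1.33 m from the left end

Choose the pivot (at 1.74 m from the left end) as the axis so the support reaction has zero arm there.
Bucket of sand: 22 × 9.81 = 215.8 N down at 2.08 m → arm 0.34 m, τ = 215.8 × 0.34 = 73.37 N·m clockwise.
Net moment of existing loads = 73.37 N·m clockwise.
The box weighs 18.4 × 9.81 = 180.5 N and must supply an equal counterclockwise moment, so its lever arm about the pivot is 73.37 / 180.5 = 0.406 m.
That puts it at 1.74 − 0.406 = 1.33 m from the left end.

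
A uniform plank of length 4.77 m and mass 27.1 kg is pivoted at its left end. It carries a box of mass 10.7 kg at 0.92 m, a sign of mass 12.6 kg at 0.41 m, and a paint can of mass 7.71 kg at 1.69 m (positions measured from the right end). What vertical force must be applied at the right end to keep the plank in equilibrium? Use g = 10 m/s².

F ≈ 387 N

Taking torques about the left end:
Beam weight: 27.1 × 10 = 271 N down at 2.385 m → arm 2.385 m, τ = 271 × 2.385 = 646.3 N·m clockwise.
Box: 10.7 × 10 = 107 N down at 0.92 m → arm 3.85 m, τ = 107 × 3.85 = 411.9 N·m clockwise.
Sign: 12.6 × 10 = 126 N down at 0.41 m → arm 4.36 m, τ = 126 × 4.36 = 549.4 N·m clockwise.
Paint can: 7.71 × 10 = 77.1 N down at 1.69 m → arm 3.08 m, τ = 77.1 × 3.08 = 237.5 N·m clockwise.
Net moment of the loads = 1845 N·m clockwise.
The upward force F acts at the right end, arm 4.77 m, giving F × 4.77 counterclockwise.
Setting net torque to zero: F × 4.77 = 1845 → F = 1845 / 4.77 = 387 N.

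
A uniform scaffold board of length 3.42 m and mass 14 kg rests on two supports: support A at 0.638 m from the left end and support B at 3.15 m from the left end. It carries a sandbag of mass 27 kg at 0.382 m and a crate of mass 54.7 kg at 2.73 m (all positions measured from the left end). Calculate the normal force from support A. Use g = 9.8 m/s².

Sum moments about support B (its reaction then has zero moment arm).
Beam weight: 14 × 9.8 = 137.2 N down at 1.71 m → arm 1.44 m, τ = 137.2 × 1.44 = 197.6 N·m counterclockwise.
Sandbag: 27 × 9.8 = 264.6 N down at 0.382 m → arm 2.768 m, τ = 264.6 × 2.768 = 732.4 N·m counterclockwise.
Crate: 54.7 × 9.8 = 536.1 N down at 2.73 m → arm 0.42 m, τ = 536.1 × 0.42 = 225.2 N·m counterclockwise.
Net load moment about support B = 1155 N·m counterclockwise.
Reaction R at support A is upward at 0.638 m, arm 2.512 m → moment R × 2.512 clockwise.
Setting net torque to zero: R × 2.512 = 1155 → R = 460 N.

R_A ≈ 460 N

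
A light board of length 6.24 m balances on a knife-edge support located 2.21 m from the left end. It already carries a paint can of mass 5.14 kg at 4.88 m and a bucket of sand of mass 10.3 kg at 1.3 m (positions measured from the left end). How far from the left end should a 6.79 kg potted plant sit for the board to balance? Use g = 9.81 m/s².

x ≈ 1.57 m from the left end

Choose the knife-edge support (at 2.21 m from the left end) as the axis so the support reaction has zero arm there.
Paint can: 5.14 × 9.81 = 50.42 N down at 4.88 m → arm 2.67 m, τ = 50.42 × 2.67 = 134.6 N·m clockwise.
Bucket of sand: 10.3 × 9.81 = 101 N down at 1.3 m → arm 0.91 m, τ = 101 × 0.91 = 91.91 N·m counterclockwise.
Net moment of existing loads = 42.69 N·m clockwise.
The potted plant weighs 6.79 × 9.81 = 66.61 N and must supply an equal counterclockwise moment, so its lever arm about the knife-edge support is 42.69 / 66.61 = 0.641 m.
That puts it at 2.21 − 0.641 = 1.57 m from the left end.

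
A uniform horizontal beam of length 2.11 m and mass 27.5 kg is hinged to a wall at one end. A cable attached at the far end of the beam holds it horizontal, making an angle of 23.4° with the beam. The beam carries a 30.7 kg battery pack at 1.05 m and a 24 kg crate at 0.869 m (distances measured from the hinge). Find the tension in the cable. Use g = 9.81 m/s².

Sum moments about the hinge (the unknown hinge reaction has zero arm there).
Beam weight: 27.5 × 9.81 = 269.8 N down at 1.055 m → arm 1.055 m, τ = 269.8 × 1.055 = 284.6 N·m clockwise.
Battery pack: 30.7 × 9.81 = 301.2 N down at 1.05 m → arm 1.05 m, τ = 301.2 × 1.05 = 316.3 N·m clockwise.
Crate: 24 × 9.81 = 235.4 N down at 0.869 m → arm 0.869 m, τ = 235.4 × 0.869 = 204.6 N·m clockwise.
Total clockwise load moment = 805.5 N·m.
The cable tension T acts at 2.11 m; only its component perpendicular to the beam, T sinθ, produces torque. sin 23.4° = 0.3971.
Balancing moments: T × 2.11 × 0.3971 = 805.5, giving T = 805.5 / 0.8379 = 961 N.

T ≈ 961 N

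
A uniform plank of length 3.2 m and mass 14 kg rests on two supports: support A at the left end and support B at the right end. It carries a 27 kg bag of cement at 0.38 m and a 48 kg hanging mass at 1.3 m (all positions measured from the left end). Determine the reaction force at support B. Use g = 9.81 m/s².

Sum moments about support A (its reaction then has zero moment arm).
Beam weight: 14 × 9.81 = 137.3 N down at 1.6 m → arm 1.6 m, τ = 137.3 × 1.6 = 219.7 N·m clockwise.
Bag of cement: 27 × 9.81 = 264.9 N down at 0.38 m → arm 0.38 m, τ = 264.9 × 0.38 = 100.7 N·m clockwise.
Hanging mass: 48 × 9.81 = 470.9 N down at 1.3 m → arm 1.3 m, τ = 470.9 × 1.3 = 612.2 N·m clockwise.
Net load moment about support A = 932.6 N·m clockwise.
Reaction R at support B is upward at 3.2 m, arm 3.2 m → moment R × 3.2 counterclockwise.
Setting net torque to zero: R × 3.2 = 932.6 → R = 291 N.

R_B ≈ 291 N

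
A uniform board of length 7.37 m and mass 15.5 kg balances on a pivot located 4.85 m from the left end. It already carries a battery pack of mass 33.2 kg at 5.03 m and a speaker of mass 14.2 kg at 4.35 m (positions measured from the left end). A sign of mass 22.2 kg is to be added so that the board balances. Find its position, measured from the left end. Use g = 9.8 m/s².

x ≈ 5.71 m from the left end

Taking torques about the pivot (at 4.85 m from the left end):
Beam weight: 15.5 × 9.8 = 151.9 N down at 3.685 m → arm 1.165 m, τ = 151.9 × 1.165 = 177 N·m counterclockwise.
Battery pack: 33.2 × 9.8 = 325.4 N down at 5.03 m → arm 0.18 m, τ = 325.4 × 0.18 = 58.57 N·m clockwise.
Speaker: 14.2 × 9.8 = 139.2 N down at 4.35 m → arm 0.5 m, τ = 139.2 × 0.5 = 69.6 N·m counterclockwise.
Net moment of existing loads = 188 N·m counterclockwise.
The sign weighs 22.2 × 9.8 = 217.6 N and must supply an equal clockwise moment, so its lever arm about the pivot is 188 / 217.6 = 0.864 m.
That puts it at 4.85 + 0.864 = 5.71 m from the left end.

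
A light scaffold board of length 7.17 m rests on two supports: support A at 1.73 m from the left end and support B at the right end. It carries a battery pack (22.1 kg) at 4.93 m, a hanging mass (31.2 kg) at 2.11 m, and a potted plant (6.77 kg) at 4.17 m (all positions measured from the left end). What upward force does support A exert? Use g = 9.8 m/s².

R_A ≈ 410 N

Sum moments about support B (its reaction then has zero moment arm).
Battery pack: 22.1 × 9.8 = 216.6 N down at 4.93 m → arm 2.24 m, τ = 216.6 × 2.24 = 485.2 N·m counterclockwise.
Hanging mass: 31.2 × 9.8 = 305.8 N down at 2.11 m → arm 5.06 m, τ = 305.8 × 5.06 = 1547 N·m counterclockwise.
Potted plant: 6.77 × 9.8 = 66.35 N down at 4.17 m → arm 3 m, τ = 66.35 × 3 = 199 N·m counterclockwise.
Net load moment about support B = 2231 N·m counterclockwise.
Reaction R at support A is upward at 1.73 m, arm 5.44 m → moment R × 5.44 clockwise.
Setting net torque to zero: R × 5.44 = 2231 → R = 410 N.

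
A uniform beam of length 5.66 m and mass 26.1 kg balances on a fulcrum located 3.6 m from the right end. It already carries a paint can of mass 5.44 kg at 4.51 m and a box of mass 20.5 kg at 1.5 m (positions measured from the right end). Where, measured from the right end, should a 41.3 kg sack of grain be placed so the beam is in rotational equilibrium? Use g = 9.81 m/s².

x ≈ 5.01 m from the right end

Sum moments about the fulcrum (at 3.6 m from the right end) (the support reaction has zero arm there).
Beam weight: 26.1 × 9.81 = 256 N down at 2.83 m → arm 0.77 m, τ = 256 × 0.77 = 197.1 N·m clockwise.
Paint can: 5.44 × 9.81 = 53.37 N down at 4.51 m → arm 0.91 m, τ = 53.37 × 0.91 = 48.57 N·m counterclockwise.
Box: 20.5 × 9.81 = 201.1 N down at 1.5 m → arm 2.1 m, τ = 201.1 × 2.1 = 422.3 N·m clockwise.
Net moment of existing loads = 570.8 N·m clockwise.
The sack of grain weighs 41.3 × 9.81 = 405.2 N and must supply an equal counterclockwise moment, so its lever arm about the fulcrum is 570.8 / 405.2 = 1.41 m.
That puts it at 3.6 + 1.41 = 5.01 m from the right end.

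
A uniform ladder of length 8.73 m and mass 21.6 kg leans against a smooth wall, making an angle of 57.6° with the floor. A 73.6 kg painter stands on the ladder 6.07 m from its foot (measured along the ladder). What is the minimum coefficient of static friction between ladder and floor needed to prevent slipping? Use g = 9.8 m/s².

Sum moments about the foot of the ladder (the floor normal and friction both act there and drop out).
Ladder weight 21.6×9.8 = 211.7 N acts at 4.365 m along the ladder; its horizontal arm is 4.365·cos57.6° = 2.339 m → τ = 495.2 N·m clockwise.
Painter: 73.6×9.8 = 721.3 N at 6.07 m → arm 3.252 m → τ = 2346 N·m clockwise.
Wall normal N acts horizontally at the top; its moment arm is the height L sinθ = 8.73·sin57.6° = 7.371 m, counterclockwise.
For rotational equilibrium, N × 7.371 = 2841, so N = 385.4 N.
ΣFx = 0 ⇒ f = N_wall = 385.4 N. ΣFy = 0 ⇒ N_floor = 933 N.
μ_min = f / N_floor = 385.4 / 933 = 0.413.

μ_min ≈ 0.413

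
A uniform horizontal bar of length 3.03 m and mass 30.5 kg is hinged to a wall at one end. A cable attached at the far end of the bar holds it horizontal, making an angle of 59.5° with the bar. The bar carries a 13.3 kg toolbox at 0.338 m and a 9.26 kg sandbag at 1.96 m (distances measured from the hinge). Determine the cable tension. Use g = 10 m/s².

Choose the hinge as the axis so the unknown hinge reaction has zero arm there.
Beam weight: 30.5 × 10 = 305 N down at 1.515 m → arm 1.515 m, τ = 305 × 1.515 = 462.1 N·m clockwise.
Toolbox: 13.3 × 10 = 133 N down at 0.338 m → arm 0.338 m, τ = 133 × 0.338 = 44.95 N·m clockwise.
Sandbag: 9.26 × 10 = 92.6 N down at 1.96 m → arm 1.96 m, τ = 92.6 × 1.96 = 181.5 N·m clockwise.
Total clockwise load moment = 688.5 N·m.
The cable tension T acts at 3.03 m; only its component perpendicular to the bar, T sinθ, produces torque. sin 59.5° = 0.8616.
For rotational equilibrium, T × 3.03 × 0.8616 = 688.5, so T = 688.5 / 2.611 = 264 N.

T ≈ 264 N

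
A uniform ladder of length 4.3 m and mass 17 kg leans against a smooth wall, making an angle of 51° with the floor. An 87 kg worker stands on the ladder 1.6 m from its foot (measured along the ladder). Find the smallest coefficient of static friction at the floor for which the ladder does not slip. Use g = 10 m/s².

μ_min ≈ 0.318

Sum moments about the foot of the ladder (the floor normal and friction both act there and drop out).
Ladder weight 17×10 = 170 N acts at 2.15 m along the ladder; its horizontal arm is 2.15·cos51° = 1.353 m → τ = 230 N·m clockwise.
Worker: 87×10 = 870 N at 1.6 m → arm 1.007 m → τ = 876.1 N·m clockwise.
Wall normal N acts horizontally at the top; its moment arm is the height L sinθ = 4.3·sin51° = 3.342 m, counterclockwise.
Balancing moments: N × 3.342 = 1106, giving N = 330.9 N.
ΣFx = 0 ⇒ f = N_wall = 330.9 N. ΣFy = 0 ⇒ N_floor = 1040 N.
μ_min = f / N_floor = 330.9 / 1040 = 0.318.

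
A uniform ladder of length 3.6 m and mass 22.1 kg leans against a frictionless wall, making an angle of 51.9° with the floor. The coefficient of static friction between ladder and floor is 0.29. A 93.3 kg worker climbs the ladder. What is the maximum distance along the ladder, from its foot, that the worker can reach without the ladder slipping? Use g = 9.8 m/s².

Taking torques about the foot of the ladder:
Ladder weight 22.1×9.8 = 216.6 N acts at 1.8 m along the ladder; its horizontal arm is 1.8·cos51.9° = 1.111 m → τ = 240.6 N·m clockwise.
Worker weight 93.3×9.8 = 914.3 N at distance d → arm d·cos51.9° → τ = 914.3·d·0.617 clockwise.
Wall normal N at the top has arm L sinθ = 2.833 m counterclockwise, so Στ = 0 gives N·2.833 = 240.6 + 564.1·d.
ΣFy = 0 ⇒ N_floor = 1131 N, so the maximum friction is μ_s·N_floor = 0.29×1131 = 328 N. ΣFx = 0 ⇒ N_wall = f, so at the slipping point N = 328 N.
Substituting: 328×2.833 = 240.6 + 564.1·d ⇒ d = (929.2 − 240.6) / 564.1 = 1.22 m.

d ≈ 1.22 m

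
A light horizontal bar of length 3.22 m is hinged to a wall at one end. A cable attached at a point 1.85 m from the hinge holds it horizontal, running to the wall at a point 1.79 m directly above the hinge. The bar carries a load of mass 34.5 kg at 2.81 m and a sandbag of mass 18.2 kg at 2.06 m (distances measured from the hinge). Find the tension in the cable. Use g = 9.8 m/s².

T ≈ 1020 N

Take moments about the hinge.
Load: 34.5 × 9.8 = 338.1 N down at 2.81 m → arm 2.81 m, τ = 338.1 × 2.81 = 950.1 N·m clockwise.
Sandbag: 18.2 × 9.8 = 178.4 N down at 2.06 m → arm 2.06 m, τ = 178.4 × 2.06 = 367.5 N·m clockwise.
Total clockwise load moment = 1318 N·m.
The cable tension T acts at 1.85 m; only its component perpendicular to the bar, T sinθ, produces torque. sinθ = h/√(h²+d²) = 1.79/√(1.79²+1.85²) = 0.6954.
For rotational equilibrium, T × 1.85 × 0.6954 = 1318, so T = 1318 / 1.286 = 1020 N.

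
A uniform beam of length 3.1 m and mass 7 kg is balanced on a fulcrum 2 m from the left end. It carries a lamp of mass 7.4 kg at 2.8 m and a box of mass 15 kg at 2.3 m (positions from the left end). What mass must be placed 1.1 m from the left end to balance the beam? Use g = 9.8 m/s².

Taking torques about the fulcrum (at 2 m from the left end):
Beam weight: 7 × 9.8 = 68.6 N down at 1.55 m → arm 0.45 m, τ = 68.6 × 0.45 = 30.87 N·m counterclockwise.
Lamp: 7.4 × 9.8 = 72.52 N down at 2.8 m → arm 0.8 m, τ = 72.52 × 0.8 = 58.02 N·m clockwise.
Box: 15 × 9.8 = 147 N down at 2.3 m → arm 0.3 m, τ = 147 × 0.3 = 44.1 N·m clockwise.
Net moment of known loads = 71.25 N·m clockwise.
An unknown mass m at 1.1 m has arm 0.9 m; its moment is m·g·0.9 counterclockwise.
Balancing moments: m × 9.8 × 0.9 = 71.25, giving m = 71.25 / (9.8 × 0.9) = 8.08 kg.

m ≈ 8.08 kg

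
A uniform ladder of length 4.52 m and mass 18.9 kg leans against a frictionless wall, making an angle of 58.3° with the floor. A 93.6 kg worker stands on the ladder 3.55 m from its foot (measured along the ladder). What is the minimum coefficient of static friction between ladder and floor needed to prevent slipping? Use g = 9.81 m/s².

μ_min ≈ 0.455

About the foot of the ladder:
Ladder weight 18.9×9.81 = 185.4 N acts at 2.26 m along the ladder; its horizontal arm is 2.26·cos58.3° = 1.188 m → τ = 220.3 N·m clockwise.
Worker: 93.6×9.81 = 918.2 N at 3.55 m → arm 1.865 m → τ = 1712 N·m clockwise.
Wall normal N acts horizontally at the top; its moment arm is the height L sinθ = 4.52·sin58.3° = 3.846 m, counterclockwise.
Στ = 0 ⇒ N × 3.846 = 1932 ⇒ N = 502.3 N.
ΣFx = 0 ⇒ f = N_wall = 502.3 N. ΣFy = 0 ⇒ N_floor = 1104 N.
μ_min = f / N_floor = 502.3 / 1104 = 0.455.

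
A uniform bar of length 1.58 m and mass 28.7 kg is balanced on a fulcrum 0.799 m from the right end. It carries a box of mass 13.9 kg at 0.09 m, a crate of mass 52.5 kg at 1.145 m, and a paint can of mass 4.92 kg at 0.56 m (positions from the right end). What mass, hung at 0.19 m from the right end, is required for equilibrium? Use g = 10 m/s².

Taking torques about the fulcrum (at 0.799 m from the right end):
Beam weight: 28.7 × 10 = 287 N down at 0.79 m → arm 0.009 m, τ = 287 × 0.009 = 2.583 N·m clockwise.
Box: 13.9 × 10 = 139 N down at 0.09 m → arm 0.709 m, τ = 139 × 0.709 = 98.55 N·m clockwise.
Crate: 52.5 × 10 = 525 N down at 1.145 m → arm 0.346 m, τ = 525 × 0.346 = 181.6 N·m counterclockwise.
Paint can: 4.92 × 10 = 49.2 N down at 0.56 m → arm 0.239 m, τ = 49.2 × 0.239 = 11.76 N·m clockwise.
Net moment of known loads = 68.71 N·m counterclockwise.
An unknown mass m at 0.19 m has arm 0.609 m; its moment is m·g·0.609 clockwise.
Setting net torque to zero: m × 10 × 0.609 = 68.71 → m = 68.71 / (10 × 0.609) = 11.3 kg.

m ≈ 11.3 kg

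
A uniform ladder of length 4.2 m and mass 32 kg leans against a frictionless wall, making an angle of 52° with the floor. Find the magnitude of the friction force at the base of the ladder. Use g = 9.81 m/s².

f ≈ 123 N

About the foot of the ladder:
Ladder weight 32×9.81 = 313.9 N acts at 2.1 m along the ladder; its horizontal arm is 2.1·cos52° = 1.293 m → τ = 405.9 N·m clockwise.
Wall normal N acts horizontally at the top; its moment arm is the height L sinθ = 4.2·sin52° = 3.31 m, counterclockwise.
For rotational equilibrium, N × 3.31 = 405.9, so N = 123 N.
ΣFx = 0: friction at the foot balances the wall's push, so f = N_wall = 123 N.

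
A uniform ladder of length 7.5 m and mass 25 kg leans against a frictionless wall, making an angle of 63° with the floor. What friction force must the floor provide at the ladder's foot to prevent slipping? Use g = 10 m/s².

About the foot of the ladder:
Ladder weight 25×10 = 250 N acts at 3.75 m along the ladder; its horizontal arm is 3.75·cos63° = 1.702 m → τ = 425.5 N·m clockwise.
Wall normal N acts horizontally at the top; its moment arm is the height L sinθ = 7.5·sin63° = 6.683 m, counterclockwise.
Balancing moments: N × 6.683 = 425.5, giving N = 63.7 N.
ΣFx = 0: friction at the foot balances the wall's push, so f = N_wall = 63.7 N.

f ≈ 63.7 N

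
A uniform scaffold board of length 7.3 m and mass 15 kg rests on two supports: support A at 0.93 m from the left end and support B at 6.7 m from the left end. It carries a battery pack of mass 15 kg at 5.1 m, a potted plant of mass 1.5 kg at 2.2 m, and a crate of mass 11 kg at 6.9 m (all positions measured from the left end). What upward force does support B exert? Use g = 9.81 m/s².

About support A:
Beam weight: 15 × 9.81 = 147.2 N down at 3.65 m → arm 2.72 m, τ = 147.2 × 2.72 = 400.4 N·m clockwise.
Battery pack: 15 × 9.81 = 147.2 N down at 5.1 m → arm 4.17 m, τ = 147.2 × 4.17 = 613.8 N·m clockwise.
Potted plant: 1.5 × 9.81 = 14.71 N down at 2.2 m → arm 1.27 m, τ = 14.71 × 1.27 = 18.68 N·m clockwise.
Crate: 11 × 9.81 = 107.9 N down at 6.9 m → arm 5.97 m, τ = 107.9 × 5.97 = 644.2 N·m clockwise.
Net load moment about support A = 1677 N·m clockwise.
Reaction R at support B is upward at 6.7 m, arm 5.77 m → moment R × 5.77 counterclockwise.
For rotational equilibrium, R × 5.77 = 1677, so R = 291 N.

R_B ≈ 291 N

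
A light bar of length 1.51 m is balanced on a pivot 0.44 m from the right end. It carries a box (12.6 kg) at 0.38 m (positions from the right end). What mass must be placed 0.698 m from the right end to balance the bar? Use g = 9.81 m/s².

Choose the pivot (at 0.44 m from the right end) as the axis so the support reaction has zero arm there.
Box: 12.6 × 9.81 = 123.6 N down at 0.38 m → arm 0.06 m, τ = 123.6 × 0.06 = 7.416 N·m clockwise.
Net moment of known loads = 7.416 N·m clockwise.
An unknown mass m at 0.698 m has arm 0.258 m; its moment is m·g·0.258 counterclockwise.
Στ = 0 ⇒ m × 9.81 × 0.258 = 7.416 ⇒ m = 7.416 / (9.81 × 0.258) = 2.93 kg.

m ≈ 2.93 kg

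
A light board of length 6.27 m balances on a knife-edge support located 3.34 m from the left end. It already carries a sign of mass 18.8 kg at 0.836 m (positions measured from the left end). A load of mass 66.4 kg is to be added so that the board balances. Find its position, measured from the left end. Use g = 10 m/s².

x ≈ 4.05 m from the left end

Take moments about the knife-edge support (at 3.34 m from the left end).
Sign: 18.8 × 10 = 188 N down at 0.836 m → arm 2.504 m, τ = 188 × 2.504 = 470.8 N·m counterclockwise.
Net moment of existing loads = 470.8 N·m counterclockwise.
The load weighs 66.4 × 10 = 664 N and must supply an equal clockwise moment, so its lever arm about the knife-edge support is 470.8 / 664 = 0.709 m.
That puts it at 3.34 + 0.709 = 4.05 m from the left end.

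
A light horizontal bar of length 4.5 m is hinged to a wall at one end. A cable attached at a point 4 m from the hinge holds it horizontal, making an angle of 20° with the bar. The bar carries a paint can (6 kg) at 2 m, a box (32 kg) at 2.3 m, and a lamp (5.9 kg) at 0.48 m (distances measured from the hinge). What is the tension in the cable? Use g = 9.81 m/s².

T ≈ 634 N

Take moments about the hinge.
Paint can: 6 × 9.81 = 58.86 N down at 2 m → arm 2 m, τ = 58.86 × 2 = 117.7 N·m clockwise.
Box: 32 × 9.81 = 313.9 N down at 2.3 m → arm 2.3 m, τ = 313.9 × 2.3 = 722 N·m clockwise.
Lamp: 5.9 × 9.81 = 57.88 N down at 0.48 m → arm 0.48 m, τ = 57.88 × 0.48 = 27.78 N·m clockwise.
Total clockwise load moment = 867.5 N·m.
The cable tension T acts at 4 m; only its component perpendicular to the bar, T sinθ, produces torque. sin 20° = 0.342.
Στ = 0 ⇒ T × 4 × 0.342 = 867.5 ⇒ T = 867.5 / 1.368 = 634 N.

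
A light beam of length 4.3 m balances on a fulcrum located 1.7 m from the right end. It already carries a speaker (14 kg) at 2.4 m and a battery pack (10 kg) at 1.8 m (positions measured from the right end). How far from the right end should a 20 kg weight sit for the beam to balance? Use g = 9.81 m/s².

Take moments about the fulcrum (at 1.7 m from the right end).
Speaker: 14 × 9.81 = 137.3 N down at 2.4 m → arm 0.7 m, τ = 137.3 × 0.7 = 96.11 N·m counterclockwise.
Battery pack: 10 × 9.81 = 98.1 N down at 1.8 m → arm 0.1 m, τ = 98.1 × 0.1 = 9.81 N·m counterclockwise.
Net moment of existing loads = 105.9 N·m counterclockwise.
The weight weighs 20 × 9.81 = 196.2 N and must supply an equal clockwise moment, so its lever arm about the fulcrum is 105.9 / 196.2 = 0.54 m.
That puts it at 1.7 − 0.54 = 1.16 m from the right end.

x ≈ 1.16 m from the right end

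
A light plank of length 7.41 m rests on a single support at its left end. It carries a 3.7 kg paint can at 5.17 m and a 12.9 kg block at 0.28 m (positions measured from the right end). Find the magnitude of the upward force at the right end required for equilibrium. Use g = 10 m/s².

F ≈ 135 N

Choose the left end as the axis so the unknown pivot reaction has zero arm there.
Paint can: 3.7 × 10 = 37 N down at 5.17 m → arm 2.24 m, τ = 37 × 2.24 = 82.88 N·m clockwise.
Block: 12.9 × 10 = 129 N down at 0.28 m → arm 7.13 m, τ = 129 × 7.13 = 919.8 N·m clockwise.
Net moment of the loads = 1003 N·m clockwise.
The upward force F acts at the right end, arm 7.41 m, giving F × 7.41 counterclockwise.
Setting net torque to zero: F × 7.41 = 1003 → F = 1003 / 7.41 = 135 N.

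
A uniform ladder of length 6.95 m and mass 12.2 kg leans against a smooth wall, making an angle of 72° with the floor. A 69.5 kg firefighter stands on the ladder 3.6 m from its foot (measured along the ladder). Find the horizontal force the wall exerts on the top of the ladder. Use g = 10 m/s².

Choose the foot of the ladder as the axis so the floor normal and friction both act there and drop out.
Ladder weight 12.2×10 = 122 N acts at 3.475 m along the ladder; its horizontal arm is 3.475·cos72° = 1.074 m → τ = 131 N·m clockwise.
Firefighter: 69.5×10 = 695 N at 3.6 m → arm 1.112 m → τ = 772.8 N·m clockwise.
Wall normal N acts horizontally at the top; its moment arm is the height L sinθ = 6.95·sin72° = 6.61 m, counterclockwise.
Balancing moments: N × 6.61 = 903.8, giving N = 137 N.

N_wall ≈ 137 N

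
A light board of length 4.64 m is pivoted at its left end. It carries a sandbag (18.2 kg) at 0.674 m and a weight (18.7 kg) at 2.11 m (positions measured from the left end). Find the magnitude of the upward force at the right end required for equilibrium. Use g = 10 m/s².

F ≈ 111 N

About the left end:
Sandbag: 18.2 × 10 = 182 N down at 0.674 m → arm 0.674 m, τ = 182 × 0.674 = 122.7 N·m clockwise.
Weight: 18.7 × 10 = 187 N down at 2.11 m → arm 2.11 m, τ = 187 × 2.11 = 394.6 N·m clockwise.
Net moment of the loads = 517.3 N·m clockwise.
The upward force F acts at the right end, arm 4.64 m, giving F × 4.64 counterclockwise.
Στ = 0 ⇒ F × 4.64 = 517.3 ⇒ F = 517.3 / 4.64 = 111 N.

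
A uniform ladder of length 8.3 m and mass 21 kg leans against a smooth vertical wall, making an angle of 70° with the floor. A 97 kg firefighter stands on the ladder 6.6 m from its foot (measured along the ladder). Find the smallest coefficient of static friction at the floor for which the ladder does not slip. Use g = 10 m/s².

μ_min ≈ 0.27

Take moments about the foot of the ladder.
Ladder weight 21×10 = 210 N acts at 4.15 m along the ladder; its horizontal arm is 4.15·cos70° = 1.419 m → τ = 298 N·m clockwise.
Firefighter: 97×10 = 970 N at 6.6 m → arm 2.257 m → τ = 2189 N·m clockwise.
Wall normal N acts horizontally at the top; its moment arm is the height L sinθ = 8.3·sin70° = 7.799 m, counterclockwise.
Balancing moments: N × 7.799 = 2487, giving N = 318.9 N.
ΣFx = 0 ⇒ f = N_wall = 318.9 N. ΣFy = 0 ⇒ N_floor = 1180 N.
μ_min = f / N_floor = 318.9 / 1180 = 0.27.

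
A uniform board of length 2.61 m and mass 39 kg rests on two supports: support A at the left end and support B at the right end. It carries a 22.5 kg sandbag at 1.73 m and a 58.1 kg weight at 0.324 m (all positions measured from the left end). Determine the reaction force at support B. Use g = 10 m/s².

R_B ≈ 416 N

Taking torques about support A:
Beam weight: 39 × 10 = 390 N down at 1.305 m → arm 1.305 m, τ = 390 × 1.305 = 508.9 N·m clockwise.
Sandbag: 22.5 × 10 = 225 N down at 1.73 m → arm 1.73 m, τ = 225 × 1.73 = 389.2 N·m clockwise.
Weight: 58.1 × 10 = 581 N down at 0.324 m → arm 0.324 m, τ = 581 × 0.324 = 188.2 N·m clockwise.
Net load moment about support A = 1086 N·m clockwise.
Reaction R at support B is upward at 2.61 m, arm 2.61 m → moment R × 2.61 counterclockwise.
For rotational equilibrium, R × 2.61 = 1086, so R = 416 N.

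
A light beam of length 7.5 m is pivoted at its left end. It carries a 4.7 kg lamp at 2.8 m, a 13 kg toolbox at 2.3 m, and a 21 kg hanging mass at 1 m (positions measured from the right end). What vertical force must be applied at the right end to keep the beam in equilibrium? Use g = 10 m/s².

F ≈ 302 N

Take moments about the left end.
Lamp: 4.7 × 10 = 47 N down at 2.8 m → arm 4.7 m, τ = 47 × 4.7 = 220.9 N·m clockwise.
Toolbox: 13 × 10 = 130 N down at 2.3 m → arm 5.2 m, τ = 130 × 5.2 = 676 N·m clockwise.
Hanging mass: 21 × 10 = 210 N down at 1 m → arm 6.5 m, τ = 210 × 6.5 = 1365 N·m clockwise.
Net moment of the loads = 2262 N·m clockwise.
The upward force F acts at the right end, arm 7.5 m, giving F × 7.5 counterclockwise.
For rotational equilibrium, F × 7.5 = 2262, so F = 2262 / 7.5 = 302 N.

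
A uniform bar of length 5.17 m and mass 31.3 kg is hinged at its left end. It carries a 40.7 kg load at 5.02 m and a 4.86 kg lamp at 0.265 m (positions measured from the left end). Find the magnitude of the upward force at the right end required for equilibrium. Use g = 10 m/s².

Take moments about the left end.
Beam weight: 31.3 × 10 = 313 N down at 2.585 m → arm 2.585 m, τ = 313 × 2.585 = 809.1 N·m clockwise.
Load: 40.7 × 10 = 407 N down at 5.02 m → arm 5.02 m, τ = 407 × 5.02 = 2043 N·m clockwise.
Lamp: 4.86 × 10 = 48.6 N down at 0.265 m → arm 0.265 m, τ = 48.6 × 0.265 = 12.88 N·m clockwise.
Net moment of the loads = 2865 N·m clockwise.
The upward force F acts at the right end, arm 5.17 m, giving F × 5.17 counterclockwise.
Setting net torque to zero: F × 5.17 = 2865 → F = 2865 / 5.17 = 554 N.

F ≈ 554 N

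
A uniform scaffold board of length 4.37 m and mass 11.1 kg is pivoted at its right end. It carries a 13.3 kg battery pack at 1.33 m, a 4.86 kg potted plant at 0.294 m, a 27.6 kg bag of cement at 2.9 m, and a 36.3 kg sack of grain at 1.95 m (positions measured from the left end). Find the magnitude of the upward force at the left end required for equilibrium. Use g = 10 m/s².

About the right end:
Beam weight: 11.1 × 10 = 111 N down at 2.185 m → arm 2.185 m, τ = 111 × 2.185 = 242.5 N·m counterclockwise.
Battery pack: 13.3 × 10 = 133 N down at 1.33 m → arm 3.04 m, τ = 133 × 3.04 = 404.3 N·m counterclockwise.
Potted plant: 4.86 × 10 = 48.6 N down at 0.294 m → arm 4.076 m, τ = 48.6 × 4.076 = 198.1 N·m counterclockwise.
Bag of cement: 27.6 × 10 = 276 N down at 2.9 m → arm 1.47 m, τ = 276 × 1.47 = 405.7 N·m counterclockwise.
Sack of grain: 36.3 × 10 = 363 N down at 1.95 m → arm 2.42 m, τ = 363 × 2.42 = 878.5 N·m counterclockwise.
Net moment of the loads = 2129 N·m counterclockwise.
The upward force F acts at the left end, arm 4.37 m, giving F × 4.37 clockwise.
Balancing moments: F × 4.37 = 2129, giving F = 2129 / 4.37 = 487 N.

F ≈ 487 N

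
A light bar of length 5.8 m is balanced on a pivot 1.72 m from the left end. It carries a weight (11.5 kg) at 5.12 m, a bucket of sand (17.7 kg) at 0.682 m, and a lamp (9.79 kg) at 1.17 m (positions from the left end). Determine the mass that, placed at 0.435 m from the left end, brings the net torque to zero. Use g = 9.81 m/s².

Choose the pivot (at 1.72 m from the left end) as the axis so the support reaction has zero arm there.
Weight: 11.5 × 9.81 = 112.8 N down at 5.12 m → arm 3.4 m, τ = 112.8 × 3.4 = 383.5 N·m clockwise.
Bucket of sand: 17.7 × 9.81 = 173.6 N down at 0.682 m → arm 1.038 m, τ = 173.6 × 1.038 = 180.2 N·m counterclockwise.
Lamp: 9.79 × 9.81 = 96.04 N down at 1.17 m → arm 0.55 m, τ = 96.04 × 0.55 = 52.82 N·m counterclockwise.
Net moment of known loads = 150.5 N·m clockwise.
An unknown mass m at 0.435 m has arm 1.285 m; its moment is m·g·1.285 counterclockwise.
Setting net torque to zero: m × 9.81 × 1.285 = 150.5 → m = 150.5 / (9.81 × 1.285) = 11.9 kg.

m ≈ 11.9 kg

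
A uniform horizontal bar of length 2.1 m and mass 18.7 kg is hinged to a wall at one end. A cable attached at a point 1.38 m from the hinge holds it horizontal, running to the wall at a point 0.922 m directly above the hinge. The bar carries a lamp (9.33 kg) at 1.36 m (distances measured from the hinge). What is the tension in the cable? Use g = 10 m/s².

About the hinge:
Beam weight: 18.7 × 10 = 187 N down at 1.05 m → arm 1.05 m, τ = 187 × 1.05 = 196.3 N·m clockwise.
Lamp: 9.33 × 10 = 93.3 N down at 1.36 m → arm 1.36 m, τ = 93.3 × 1.36 = 126.9 N·m clockwise.
Total clockwise load moment = 323.2 N·m.
The cable tension T acts at 1.38 m; only its component perpendicular to the bar, T sinθ, produces torque. sinθ = h/√(h²+d²) = 0.922/√(0.922²+1.38²) = 0.5555.
Balancing moments: T × 1.38 × 0.5555 = 323.2, giving T = 323.2 / 0.7666 = 422 N.

T ≈ 422 N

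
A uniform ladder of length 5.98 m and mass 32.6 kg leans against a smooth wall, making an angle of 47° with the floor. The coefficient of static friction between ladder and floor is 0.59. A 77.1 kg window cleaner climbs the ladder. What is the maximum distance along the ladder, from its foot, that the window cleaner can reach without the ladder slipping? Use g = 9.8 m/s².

d ≈ 4.12 m

Taking torques about the foot of the ladder:
Ladder weight 32.6×9.8 = 319.5 N acts at 2.99 m along the ladder; its horizontal arm is 2.99·cos47° = 2.039 m → τ = 651.5 N·m clockwise.
Window cleaner weight 77.1×9.8 = 755.6 N at distance d → arm d·cos47° → τ = 755.6·d·0.682 clockwise.
Wall normal N at the top has arm L sinθ = 4.373 m counterclockwise, so Στ = 0 gives N·4.373 = 651.5 + 515.3·d.
ΣFy = 0 ⇒ N_floor = 1075 N, so the maximum friction is μ_s·N_floor = 0.59×1075 = 634.2 N. ΣFx = 0 ⇒ N_wall = f, so at the slipping point N = 634.2 N.
Substituting: 634.2×4.373 = 651.5 + 515.3·d ⇒ d = (2773 − 651.5) / 515.3 = 4.12 m.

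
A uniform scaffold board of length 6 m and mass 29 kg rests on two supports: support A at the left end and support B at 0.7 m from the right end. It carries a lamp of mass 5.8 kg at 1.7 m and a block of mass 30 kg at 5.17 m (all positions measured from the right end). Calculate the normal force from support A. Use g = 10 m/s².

Take moments about support B.
Beam weight: 29 × 10 = 290 N down at 3 m → arm 2.3 m, τ = 290 × 2.3 = 667 N·m counterclockwise.
Lamp: 5.8 × 10 = 58 N down at 1.7 m → arm 1 m, τ = 58 × 1 = 58 N·m counterclockwise.
Block: 30 × 10 = 300 N down at 5.17 m → arm 4.47 m, τ = 300 × 4.47 = 1341 N·m counterclockwise.
Net load moment about support B = 2066 N·m counterclockwise.
Reaction R at support A is upward at 6 m, arm 5.3 m → moment R × 5.3 clockwise.
Setting net torque to zero: R × 5.3 = 2066 → R = 390 N.

R_A ≈ 390 N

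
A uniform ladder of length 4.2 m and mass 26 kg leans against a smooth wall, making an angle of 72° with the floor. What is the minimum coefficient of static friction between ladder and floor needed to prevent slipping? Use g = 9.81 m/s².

About the foot of the ladder:
Ladder weight 26×9.81 = 255.1 N acts at 2.1 m along the ladder; its horizontal arm is 2.1·cos72° = 0.6489 m → τ = 165.5 N·m clockwise.
Wall normal N acts horizontally at the top; its moment arm is the height L sinθ = 4.2·sin72° = 3.994 m, counterclockwise.
Balancing moments: N × 3.994 = 165.5, giving N = 41.44 N.
ΣFx = 0 ⇒ f = N_wall = 41.44 N. ΣFy = 0 ⇒ N_floor = 255.1 N.
μ_min = f / N_floor = 41.44 / 255.1 = 0.162.

μ_min ≈ 0.162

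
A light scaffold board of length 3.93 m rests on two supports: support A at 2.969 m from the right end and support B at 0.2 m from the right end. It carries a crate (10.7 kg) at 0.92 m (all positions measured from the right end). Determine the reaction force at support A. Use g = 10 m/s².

Choose support B as the axis so its reaction then has zero moment arm.
Crate: 10.7 × 10 = 107 N down at 0.92 m → arm 0.72 m, τ = 107 × 0.72 = 77.04 N·m counterclockwise.
Net load moment about support B = 77.04 N·m counterclockwise.
Reaction R at support A is upward at 2.969 m, arm 2.769 m → moment R × 2.769 clockwise.
Στ = 0 ⇒ R × 2.769 = 77.04 ⇒ R = 27.8 N.

R_A ≈ 27.8 N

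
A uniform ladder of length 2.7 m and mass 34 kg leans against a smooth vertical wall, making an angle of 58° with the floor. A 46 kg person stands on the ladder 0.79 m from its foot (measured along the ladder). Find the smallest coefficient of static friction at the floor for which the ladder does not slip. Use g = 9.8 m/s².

μ_min ≈ 0.238

Take moments about the foot of the ladder.
Ladder weight 34×9.8 = 333.2 N acts at 1.35 m along the ladder; its horizontal arm is 1.35·cos58° = 0.7154 m → τ = 238.4 N·m clockwise.
Person: 46×9.8 = 450.8 N at 0.79 m → arm 0.4186 m → τ = 188.7 N·m clockwise.
Wall normal N acts horizontally at the top; its moment arm is the height L sinθ = 2.7·sin58° = 2.29 m, counterclockwise.
For rotational equilibrium, N × 2.29 = 427.1, so N = 186.5 N.
ΣFx = 0 ⇒ f = N_wall = 186.5 N. ΣFy = 0 ⇒ N_floor = 784 N.
μ_min = f / N_floor = 186.5 / 784 = 0.238.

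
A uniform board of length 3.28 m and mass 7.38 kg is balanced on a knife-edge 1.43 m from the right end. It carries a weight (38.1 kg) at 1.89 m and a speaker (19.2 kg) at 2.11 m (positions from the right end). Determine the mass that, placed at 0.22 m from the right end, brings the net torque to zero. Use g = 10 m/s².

Choose the knife-edge (at 1.43 m from the right end) as the axis so the support reaction has zero arm there.
Beam weight: 7.38 × 10 = 73.8 N down at 1.64 m → arm 0.21 m, τ = 73.8 × 0.21 = 15.5 N·m counterclockwise.
Weight: 38.1 × 10 = 381 N down at 1.89 m → arm 0.46 m, τ = 381 × 0.46 = 175.3 N·m counterclockwise.
Speaker: 19.2 × 10 = 192 N down at 2.11 m → arm 0.68 m, τ = 192 × 0.68 = 130.6 N·m counterclockwise.
Net moment of known loads = 321.4 N·m counterclockwise.
An unknown mass m at 0.22 m has arm 1.21 m; its moment is m·g·1.21 clockwise.
For rotational equilibrium, m × 10 × 1.21 = 321.4, so m = 321.4 / (10 × 1.21) = 26.6 kg.

m ≈ 26.6 kg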